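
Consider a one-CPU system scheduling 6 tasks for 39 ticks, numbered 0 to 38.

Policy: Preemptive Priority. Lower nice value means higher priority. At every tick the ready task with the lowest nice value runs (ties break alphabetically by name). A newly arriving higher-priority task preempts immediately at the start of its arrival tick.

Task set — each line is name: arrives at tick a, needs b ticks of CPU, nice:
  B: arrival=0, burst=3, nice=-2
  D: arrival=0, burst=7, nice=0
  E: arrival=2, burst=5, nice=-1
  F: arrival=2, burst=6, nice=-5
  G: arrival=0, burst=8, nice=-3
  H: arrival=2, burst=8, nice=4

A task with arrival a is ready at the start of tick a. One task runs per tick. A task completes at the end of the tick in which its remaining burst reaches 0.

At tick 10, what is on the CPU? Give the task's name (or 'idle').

t=0: ready={B,D,G} → run G
t=1: ready={B,D,G} → run G
t=2: ready={B,D,E,F,G,H} → run F
t=3: ready={B,D,E,F,G,H} → run F
t=4: ready={B,D,E,F,G,H} → run F
t=5: ready={B,D,E,F,G,H} → run F
t=6: ready={B,D,E,F,G,H} → run F
t=7: ready={B,D,E,F,G,H} → run F
t=8: ready={B,D,E,G,H} → run G
t=9: ready={B,D,E,G,H} → run G
t=10: ready={B,D,E,G,H} → run G
t=11: ready={B,D,E,G,H} → run G
t=12: ready={B,D,E,G,H} → run G
t=13: ready={B,D,E,G,H} → run G
t=14: ready={B,D,E,H} → run B
t=15: ready={B,D,E,H} → run B
t=16: ready={B,D,E,H} → run B
t=17: ready={D,E,H} → run E
t=18: ready={D,E,H} → run E
t=19: ready={D,E,H} → run E
t=20: ready={D,E,H} → run E
t=21: ready={D,E,H} → run E
t=22: ready={D,H} → run D
t=23: ready={D,H} → run D
t=24: ready={D,H} → run D
t=25: ready={D,H} → run D
t=26: ready={D,H} → run D
t=27: ready={D,H} → run D
t=28: ready={D,H} → run D
t=29: ready={H} → run H
t=30: ready={H} → run H
t=31: ready={H} → run H
t=32: ready={H} → run H
t=33: ready={H} → run H
t=34: ready={H} → run H
t=35: ready={H} → run H
t=36: ready={H} → run H
t=37: (idle)
t=38: (idle)

running at tick 10 = G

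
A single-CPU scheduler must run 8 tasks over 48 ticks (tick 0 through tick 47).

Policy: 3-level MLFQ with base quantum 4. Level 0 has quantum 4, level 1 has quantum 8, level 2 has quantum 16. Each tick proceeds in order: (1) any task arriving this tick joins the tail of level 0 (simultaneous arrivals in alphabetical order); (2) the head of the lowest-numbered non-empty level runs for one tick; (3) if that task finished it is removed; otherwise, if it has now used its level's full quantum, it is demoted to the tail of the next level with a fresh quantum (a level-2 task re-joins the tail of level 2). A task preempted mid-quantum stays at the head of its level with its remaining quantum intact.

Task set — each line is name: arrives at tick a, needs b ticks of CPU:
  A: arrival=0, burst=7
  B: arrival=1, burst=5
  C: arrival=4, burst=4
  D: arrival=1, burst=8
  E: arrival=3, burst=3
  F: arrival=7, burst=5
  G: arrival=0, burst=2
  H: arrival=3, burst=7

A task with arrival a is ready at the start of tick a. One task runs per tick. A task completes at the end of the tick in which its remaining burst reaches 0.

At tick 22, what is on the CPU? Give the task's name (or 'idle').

running at tick 22 = C

t=0: L0/L1/L2 = AG/-/- → run A
t=1: L0/L1/L2 = AGBD/-/- → run A
t=2: L0/L1/L2 = AGBD/-/- → run A
t=3: L0/L1/L2 = AGBDEH/-/- → run A
t=4: L0/L1/L2 = GBDEHC/A/- → run G
t=5: L0/L1/L2 = GBDEHC/A/- → run G
t=6: L0/L1/L2 = BDEHC/A/- → run B
t=7: L0/L1/L2 = BDEHCF/A/- → run B
t=8: L0/L1/L2 = BDEHCF/A/- → run B
t=9: L0/L1/L2 = BDEHCF/A/- → run B
t=10: L0/L1/L2 = DEHCF/AB/- → run D
t=11: L0/L1/L2 = DEHCF/AB/- → run D
t=12: L0/L1/L2 = DEHCF/AB/- → run D
t=13: L0/L1/L2 = DEHCF/AB/- → run D
t=14: L0/L1/L2 = EHCF/ABD/- → run E
t=15: L0/L1/L2 = EHCF/ABD/- → run E
t=16: L0/L1/L2 = EHCF/ABD/- → run E
t=17: L0/L1/L2 = HCF/ABD/- → run H
t=18: L0/L1/L2 = HCF/ABD/- → run H
t=19: L0/L1/L2 = HCF/ABD/- → run H
t=20: L0/L1/L2 = HCF/ABD/- → run H
t=21: L0/L1/L2 = CF/ABDH/- → run C
t=22: L0/L1/L2 = CF/ABDH/- → run C
t=23: L0/L1/L2 = CF/ABDH/- → run C
t=24: L0/L1/L2 = CF/ABDH/- → run C
t=25: L0/L1/L2 = F/ABDH/- → run F
t=26: L0/L1/L2 = F/ABDH/- → run F
t=27: L0/L1/L2 = F/ABDH/- → run F
t=28: L0/L1/L2 = F/ABDH/- → run F
t=29: L0/L1/L2 = -/ABDHF/- → run A
t=30: L0/L1/L2 = -/ABDHF/- → run A
t=31: L0/L1/L2 = -/ABDHF/- → run A
t=32: L0/L1/L2 = -/BDHF/- → run B
t=33: L0/L1/L2 = -/DHF/- → run D
t=34: L0/L1/L2 = -/DHF/- → run D
t=35: L0/L1/L2 = -/DHF/- → run D
t=36: L0/L1/L2 = -/DHF/- → run D
t=37: L0/L1/L2 = -/HF/- → run H
t=38: L0/L1/L2 = -/HF/- → run H
t=39: L0/L1/L2 = -/HF/- → run H
t=40: L0/L1/L2 = -/F/- → run F
t=41: (idle)
t=42: (idle)
t=43: (idle)
t=44: (idle)
t=45: (idle)
t=46: (idle)
t=47: (idle)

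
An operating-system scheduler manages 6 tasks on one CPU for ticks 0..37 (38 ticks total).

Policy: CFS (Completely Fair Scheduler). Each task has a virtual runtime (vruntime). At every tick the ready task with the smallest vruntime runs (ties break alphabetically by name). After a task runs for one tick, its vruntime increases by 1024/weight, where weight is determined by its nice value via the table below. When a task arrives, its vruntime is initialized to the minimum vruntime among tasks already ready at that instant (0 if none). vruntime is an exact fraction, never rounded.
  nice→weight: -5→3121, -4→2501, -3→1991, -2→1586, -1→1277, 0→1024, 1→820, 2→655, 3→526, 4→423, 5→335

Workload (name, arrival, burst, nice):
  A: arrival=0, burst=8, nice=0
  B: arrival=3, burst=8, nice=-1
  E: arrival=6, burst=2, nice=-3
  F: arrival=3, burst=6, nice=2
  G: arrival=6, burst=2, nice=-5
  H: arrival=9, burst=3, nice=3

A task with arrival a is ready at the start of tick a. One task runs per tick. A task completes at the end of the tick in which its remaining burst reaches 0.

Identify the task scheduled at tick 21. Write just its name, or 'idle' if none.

running at tick 21 = A

t=0: vr[A=0] → run A
t=1: vr[A=1] → run A
t=2: vr[A=2] → run A
t=3: vr[A=3 B=3 F=3] → run A
t=4: vr[A=4 B=3 F=3] → run B
t=5: vr[A=4 B=4855/1277 F=3] → run F
t=6: vr[A=4 B=4855/1277 E=4855/1277 F=2989/655 G=4855/1277] → run B
t=7: vr[A=4 B=5879/1277 E=4855/1277 F=2989/655 G=4855/1277] → run E
t=8: vr[A=4 B=5879/1277 E=10973953/2542507 F=2989/655 G=4855/1277] → run G
t=9: vr[A=4 B=5879/1277 E=10973953/2542507 F=2989/655 G=16460103/3985517 H=4] → run A
t=10: vr[A=5 B=5879/1277 E=10973953/2542507 F=2989/655 G=16460103/3985517 H=4] → run H
t=11: vr[A=5 B=5879/1277 E=10973953/2542507 F=2989/655 G=16460103/3985517 H=1564/263] → run G
t=12: vr[A=5 B=5879/1277 E=10973953/2542507 F=2989/655 H=1564/263] → run E
t=13: vr[A=5 B=5879/1277 F=2989/655 H=1564/263] → run F
t=14: vr[A=5 B=5879/1277 F=4013/655 H=1564/263] → run B
t=15: vr[A=5 B=6903/1277 F=4013/655 H=1564/263] → run A
t=16: vr[A=6 B=6903/1277 F=4013/655 H=1564/263] → run B
t=17: vr[A=6 B=7927/1277 F=4013/655 H=1564/263] → run H
t=18: vr[A=6 B=7927/1277 F=4013/655 H=2076/263] → run A
t=19: vr[A=7 B=7927/1277 F=4013/655 H=2076/263] → run F
t=20: vr[A=7 B=7927/1277 F=5037/655 H=2076/263] → run B
t=21: vr[A=7 B=8951/1277 F=5037/655 H=2076/263] → run A
t=22: vr[B=8951/1277 F=5037/655 H=2076/263] → run B
t=23: vr[B=9975/1277 F=5037/655 H=2076/263] → run F
t=24: vr[B=9975/1277 F=6061/655 H=2076/263] → run B
t=25: vr[B=10999/1277 F=6061/655 H=2076/263] → run H
t=26: vr[B=10999/1277 F=6061/655] → run B
t=27: vr[F=6061/655] → run F
t=28: vr[F=1417/131] → run F
t=29: (idle)
t=30: (idle)
t=31: (idle)
t=32: (idle)
t=33: (idle)
t=34: (idle)
t=35: (idle)
t=36: (idle)
t=37: (idle)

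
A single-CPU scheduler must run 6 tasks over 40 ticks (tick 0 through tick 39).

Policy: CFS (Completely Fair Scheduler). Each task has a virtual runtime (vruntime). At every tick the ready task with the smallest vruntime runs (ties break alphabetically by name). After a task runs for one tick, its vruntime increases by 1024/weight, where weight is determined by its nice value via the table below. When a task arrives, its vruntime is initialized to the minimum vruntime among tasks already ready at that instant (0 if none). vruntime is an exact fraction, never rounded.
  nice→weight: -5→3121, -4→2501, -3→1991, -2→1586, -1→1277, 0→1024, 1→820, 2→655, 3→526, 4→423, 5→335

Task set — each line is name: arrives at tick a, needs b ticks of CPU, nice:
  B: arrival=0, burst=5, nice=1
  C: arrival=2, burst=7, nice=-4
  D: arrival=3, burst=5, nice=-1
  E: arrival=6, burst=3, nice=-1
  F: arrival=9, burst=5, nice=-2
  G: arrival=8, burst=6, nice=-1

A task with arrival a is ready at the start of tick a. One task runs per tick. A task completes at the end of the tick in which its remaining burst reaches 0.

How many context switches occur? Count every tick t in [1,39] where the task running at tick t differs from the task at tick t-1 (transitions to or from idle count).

t=0: vr[B=0] → run B
t=1: vr[B=256/205] → run B
t=2: vr[B=512/205 C=512/205] → run B
t=3: vr[B=768/205 C=512/205 D=512/205] → run C
t=4: vr[B=768/205 C=36352/12505 D=512/205] → run D
t=5: vr[B=768/205 C=36352/12505 D=863744/261785] → run C
t=6: vr[B=768/205 C=41472/12505 D=863744/261785 E=863744/261785] → run D
t=7: vr[B=768/205 C=41472/12505 D=1073664/261785 E=863744/261785] → run E
t=8: vr[B=768/205 C=41472/12505 D=1073664/261785 E=1073664/261785 G=41472/12505] → run C
t=9: vr[B=768/205 C=46592/12505 D=1073664/261785 E=1073664/261785 F=41472/12505 G=41472/12505] → run F
t=10: vr[B=768/205 C=46592/12505 D=1073664/261785 E=1073664/261785 F=644096/162565 G=41472/12505] → run G
t=11: vr[B=768/205 C=46592/12505 D=1073664/261785 E=1073664/261785 F=644096/162565 G=65764864/15968885] → run C
t=12: vr[B=768/205 C=51712/12505 D=1073664/261785 E=1073664/261785 F=644096/162565 G=65764864/15968885] → run B
t=13: vr[B=1024/205 C=51712/12505 D=1073664/261785 E=1073664/261785 F=644096/162565 G=65764864/15968885] → run F
t=14: vr[B=1024/205 C=51712/12505 D=1073664/261785 E=1073664/261785 F=749056/162565 G=65764864/15968885] → run D
t=15: vr[B=1024/205 C=51712/12505 D=1283584/261785 E=1073664/261785 F=749056/162565 G=65764864/15968885] → run E
t=16: vr[B=1024/205 C=51712/12505 D=1283584/261785 E=1283584/261785 F=749056/162565 G=65764864/15968885] → run G
t=17: vr[B=1024/205 C=51712/12505 D=1283584/261785 E=1283584/261785 F=749056/162565 G=78569984/15968885] → run C
t=18: vr[B=1024/205 C=56832/12505 D=1283584/261785 E=1283584/261785 F=749056/162565 G=78569984/15968885] → run C
t=19: vr[B=1024/205 C=61952/12505 D=1283584/261785 E=1283584/261785 F=749056/162565 G=78569984/15968885] → run F
t=20: vr[B=1024/205 C=61952/12505 D=1283584/261785 E=1283584/261785 F=854016/162565 G=78569984/15968885] → run D
t=21: vr[B=1024/205 C=61952/12505 D=1493504/261785 E=1283584/261785 F=854016/162565 G=78569984/15968885] → run E
t=22: vr[B=1024/205 C=61952/12505 D=1493504/261785 F=854016/162565 G=78569984/15968885] → run G
t=23: vr[B=1024/205 C=61952/12505 D=1493504/261785 F=854016/162565 G=91375104/15968885] → run C
t=24: vr[B=1024/205 D=1493504/261785 F=854016/162565 G=91375104/15968885] → run B
t=25: vr[D=1493504/261785 F=854016/162565 G=91375104/15968885] → run F
t=26: vr[D=1493504/261785 F=958976/162565 G=91375104/15968885] → run D
t=27: vr[F=958976/162565 G=91375104/15968885] → run G
t=28: vr[F=958976/162565 G=104180224/15968885] → run F
t=29: vr[G=104180224/15968885] → run G
t=30: vr[G=116985344/15968885] → run G
t=31: (idle)
t=32: (idle)
t=33: (idle)
t=34: (idle)
t=35: (idle)
t=36: (idle)
t=37: (idle)
t=38: (idle)
t=39: (idle)

context switches = 27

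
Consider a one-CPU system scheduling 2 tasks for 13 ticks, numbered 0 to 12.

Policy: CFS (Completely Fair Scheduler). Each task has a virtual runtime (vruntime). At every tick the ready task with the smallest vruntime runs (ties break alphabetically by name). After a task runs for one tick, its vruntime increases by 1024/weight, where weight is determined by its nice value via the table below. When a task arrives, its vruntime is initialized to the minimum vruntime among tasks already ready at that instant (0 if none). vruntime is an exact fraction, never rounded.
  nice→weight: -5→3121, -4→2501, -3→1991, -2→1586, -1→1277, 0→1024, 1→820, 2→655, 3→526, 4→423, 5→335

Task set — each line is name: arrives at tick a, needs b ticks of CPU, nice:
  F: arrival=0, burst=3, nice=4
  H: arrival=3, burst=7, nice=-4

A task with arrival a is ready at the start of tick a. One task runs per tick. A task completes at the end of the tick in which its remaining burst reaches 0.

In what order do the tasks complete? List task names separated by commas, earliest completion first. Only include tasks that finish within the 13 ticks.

t=0: vr[F=0] → run F
t=1: vr[F=1024/423] → run F
t=2: vr[F=2048/423] → run F
t=3: vr[H=0] → run H
t=4: vr[H=1024/2501] → run H
t=5: vr[H=2048/2501] → run H
t=6: vr[H=3072/2501] → run H
t=7: vr[H=4096/2501] → run H
t=8: vr[H=5120/2501] → run H
t=9: vr[H=6144/2501] → run H
t=10: (idle)
t=11: (idle)
t=12: (idle)

completion order = F, H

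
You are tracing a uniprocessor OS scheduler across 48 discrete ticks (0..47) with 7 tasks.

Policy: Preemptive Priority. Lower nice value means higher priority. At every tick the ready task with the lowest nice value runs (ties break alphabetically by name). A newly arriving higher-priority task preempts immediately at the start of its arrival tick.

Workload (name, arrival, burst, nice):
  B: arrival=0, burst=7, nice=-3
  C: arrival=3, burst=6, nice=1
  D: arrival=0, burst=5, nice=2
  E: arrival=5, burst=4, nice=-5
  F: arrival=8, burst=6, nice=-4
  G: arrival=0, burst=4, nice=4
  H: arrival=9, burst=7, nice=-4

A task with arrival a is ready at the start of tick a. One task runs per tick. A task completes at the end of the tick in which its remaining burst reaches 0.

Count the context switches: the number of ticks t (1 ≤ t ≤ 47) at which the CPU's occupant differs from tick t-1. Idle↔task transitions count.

context switches = 8

t=0: ready={B,D,G} → run B
t=1: ready={B,D,G} → run B
t=2: ready={B,D,G} → run B
t=3: ready={B,C,D,G} → run B
t=4: ready={B,C,D,G} → run B
t=5: ready={B,C,D,E,G} → run E
t=6: ready={B,C,D,E,G} → run E
t=7: ready={B,C,D,E,G} → run E
t=8: ready={B,C,D,E,F,G} → run E
t=9: ready={B,C,D,F,G,H} → run F
t=10: ready={B,C,D,F,G,H} → run F
t=11: ready={B,C,D,F,G,H} → run F
t=12: ready={B,C,D,F,G,H} → run F
t=13: ready={B,C,D,F,G,H} → run F
t=14: ready={B,C,D,F,G,H} → run F
t=15: ready={B,C,D,G,H} → run H
t=16: ready={B,C,D,G,H} → run H
t=17: ready={B,C,D,G,H} → run H
t=18: ready={B,C,D,G,H} → run H
t=19: ready={B,C,D,G,H} → run H
t=20: ready={B,C,D,G,H} → run H
t=21: ready={B,C,D,G,H} → run H
t=22: ready={B,C,D,G} → run B
t=23: ready={B,C,D,G} → run B
t=24: ready={C,D,G} → run C
t=25: ready={C,D,G} → run C
t=26: ready={C,D,G} → run C
t=27: ready={C,D,G} → run C
t=28: ready={C,D,G} → run C
t=29: ready={C,D,G} → run C
t=30: ready={D,G} → run D
t=31: ready={D,G} → run D
t=32: ready={D,G} → run D
t=33: ready={D,G} → run D
t=34: ready={D,G} → run D
t=35: ready={G} → run G
t=36: ready={G} → run G
t=37: ready={G} → run G
t=38: ready={G} → run G
t=39: (idle)
t=40: (idle)
t=41: (idle)
t=42: (idle)
t=43: (idle)
t=44: (idle)
t=45: (idle)
t=46: (idle)
t=47: (idle)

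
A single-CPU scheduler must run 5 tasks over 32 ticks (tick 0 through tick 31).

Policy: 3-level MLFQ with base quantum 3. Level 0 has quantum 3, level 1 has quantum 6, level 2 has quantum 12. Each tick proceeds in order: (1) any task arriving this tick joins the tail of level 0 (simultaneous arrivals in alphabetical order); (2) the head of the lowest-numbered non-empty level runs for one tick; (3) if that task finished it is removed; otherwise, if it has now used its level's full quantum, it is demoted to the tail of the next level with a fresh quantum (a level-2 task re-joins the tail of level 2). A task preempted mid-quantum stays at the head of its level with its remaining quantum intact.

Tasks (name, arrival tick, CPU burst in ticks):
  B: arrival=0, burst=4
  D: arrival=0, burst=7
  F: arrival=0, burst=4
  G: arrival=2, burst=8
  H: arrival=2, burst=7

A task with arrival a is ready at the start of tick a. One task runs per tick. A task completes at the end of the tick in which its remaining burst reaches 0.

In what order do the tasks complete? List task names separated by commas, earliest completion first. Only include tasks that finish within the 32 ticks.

completion order = B, D, F, G, H

t=0: L0/L1/L2 = BDF/-/- → run B
t=1: L0/L1/L2 = BDF/-/- → run B
t=2: L0/L1/L2 = BDFGH/-/- → run B
t=3: L0/L1/L2 = DFGH/B/- → run D
t=4: L0/L1/L2 = DFGH/B/- → run D
t=5: L0/L1/L2 = DFGH/B/- → run D
t=6: L0/L1/L2 = FGH/BD/- → run F
t=7: L0/L1/L2 = FGH/BD/- → run F
t=8: L0/L1/L2 = FGH/BD/- → run F
t=9: L0/L1/L2 = GH/BDF/- → run G
t=10: L0/L1/L2 = GH/BDF/- → run G
t=11: L0/L1/L2 = GH/BDF/- → run G
t=12: L0/L1/L2 = H/BDFG/- → run H
t=13: L0/L1/L2 = H/BDFG/- → run H
t=14: L0/L1/L2 = H/BDFG/- → run H
t=15: L0/L1/L2 = -/BDFGH/- → run B
t=16: L0/L1/L2 = -/DFGH/- → run D
t=17: L0/L1/L2 = -/DFGH/- → run D
t=18: L0/L1/L2 = -/DFGH/- → run D
t=19: L0/L1/L2 = -/DFGH/- → run D
t=20: L0/L1/L2 = -/FGH/- → run F
t=21: L0/L1/L2 = -/GH/- → run G
t=22: L0/L1/L2 = -/GH/- → run G
t=23: L0/L1/L2 = -/GH/- → run G
t=24: L0/L1/L2 = -/GH/- → run G
t=25: L0/L1/L2 = -/GH/- → run G
t=26: L0/L1/L2 = -/H/- → run H
t=27: L0/L1/L2 = -/H/- → run H
t=28: L0/L1/L2 = -/H/- → run H
t=29: L0/L1/L2 = -/H/- → run H
t=30: (idle)
t=31: (idle)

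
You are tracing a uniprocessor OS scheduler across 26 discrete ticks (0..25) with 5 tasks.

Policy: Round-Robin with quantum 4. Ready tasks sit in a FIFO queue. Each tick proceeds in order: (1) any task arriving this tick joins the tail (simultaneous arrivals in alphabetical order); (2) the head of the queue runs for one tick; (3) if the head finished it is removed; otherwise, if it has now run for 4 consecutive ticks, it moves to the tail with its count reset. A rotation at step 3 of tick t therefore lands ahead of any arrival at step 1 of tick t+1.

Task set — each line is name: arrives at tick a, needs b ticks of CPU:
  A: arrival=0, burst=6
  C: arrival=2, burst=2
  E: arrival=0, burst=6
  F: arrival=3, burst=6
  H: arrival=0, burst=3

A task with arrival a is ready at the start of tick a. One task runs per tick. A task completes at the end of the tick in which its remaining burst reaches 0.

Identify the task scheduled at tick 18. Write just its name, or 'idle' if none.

running at tick 18 = A

t=0: queue=[A,E,H] q_used=0 → run A
t=1: queue=[A,E,H] q_used=1 → run A
t=2: queue=[A,E,H,C] q_used=2 → run A
t=3: queue=[A,E,H,C,F] q_used=3 → run A
t=4: queue=[E,H,C,F,A] q_used=0 → run E
t=5: queue=[E,H,C,F,A] q_used=1 → run E
t=6: queue=[E,H,C,F,A] q_used=2 → run E
t=7: queue=[E,H,C,F,A] q_used=3 → run E
t=8: queue=[H,C,F,A,E] q_used=0 → run H
t=9: queue=[H,C,F,A,E] q_used=1 → run H
t=10: queue=[H,C,F,A,E] q_used=2 → run H
t=11: queue=[C,F,A,E] q_used=0 → run C
t=12: queue=[C,F,A,E] q_used=1 → run C
t=13: queue=[F,A,E] q_used=0 → run F
t=14: queue=[F,A,E] q_used=1 → run F
t=15: queue=[F,A,E] q_used=2 → run F
t=16: queue=[F,A,E] q_used=3 → run F
t=17: queue=[A,E,F] q_used=0 → run A
t=18: queue=[A,E,F] q_used=1 → run A
t=19: queue=[E,F] q_used=0 → run E
t=20: queue=[E,F] q_used=1 → run E
t=21: queue=[F] q_used=0 → run F
t=22: queue=[F] q_used=1 → run F
t=23: (idle)
t=24: (idle)
t=25: (idle)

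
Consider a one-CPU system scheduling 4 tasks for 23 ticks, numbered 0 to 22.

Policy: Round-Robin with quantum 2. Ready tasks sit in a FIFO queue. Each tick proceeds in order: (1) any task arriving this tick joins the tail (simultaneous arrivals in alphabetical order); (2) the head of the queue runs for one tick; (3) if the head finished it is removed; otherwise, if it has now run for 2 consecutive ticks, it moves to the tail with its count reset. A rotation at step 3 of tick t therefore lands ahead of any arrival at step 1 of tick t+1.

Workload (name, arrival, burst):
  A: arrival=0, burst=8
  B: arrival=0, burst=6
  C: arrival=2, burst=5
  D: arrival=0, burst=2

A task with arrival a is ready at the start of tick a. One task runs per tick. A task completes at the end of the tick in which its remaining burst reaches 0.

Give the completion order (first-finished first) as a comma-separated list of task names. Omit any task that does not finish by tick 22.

t=0: queue=[A,B,D] q_used=0 → run A
t=1: queue=[A,B,D] q_used=1 → run A
t=2: queue=[B,D,A,C] q_used=0 → run B
t=3: queue=[B,D,A,C] q_used=1 → run B
t=4: queue=[D,A,C,B] q_used=0 → run D
t=5: queue=[D,A,C,B] q_used=1 → run D
t=6: queue=[A,C,B] q_used=0 → run A
t=7: queue=[A,C,B] q_used=1 → run A
t=8: queue=[C,B,A] q_used=0 → run C
t=9: queue=[C,B,A] q_used=1 → run C
t=10: queue=[B,A,C] q_used=0 → run B
t=11: queue=[B,A,C] q_used=1 → run B
t=12: queue=[A,C,B] q_used=0 → run A
t=13: queue=[A,C,B] q_used=1 → run A
t=14: queue=[C,B,A] q_used=0 → run C
t=15: queue=[C,B,A] q_used=1 → run C
t=16: queue=[B,A,C] q_used=0 → run B
t=17: queue=[B,A,C] q_used=1 → run B
t=18: queue=[A,C] q_used=0 → run A
t=19: queue=[A,C] q_used=1 → run A
t=20: queue=[C] q_used=0 → run C
t=21: (idle)
t=22: (idle)

completion order = D, B, A, C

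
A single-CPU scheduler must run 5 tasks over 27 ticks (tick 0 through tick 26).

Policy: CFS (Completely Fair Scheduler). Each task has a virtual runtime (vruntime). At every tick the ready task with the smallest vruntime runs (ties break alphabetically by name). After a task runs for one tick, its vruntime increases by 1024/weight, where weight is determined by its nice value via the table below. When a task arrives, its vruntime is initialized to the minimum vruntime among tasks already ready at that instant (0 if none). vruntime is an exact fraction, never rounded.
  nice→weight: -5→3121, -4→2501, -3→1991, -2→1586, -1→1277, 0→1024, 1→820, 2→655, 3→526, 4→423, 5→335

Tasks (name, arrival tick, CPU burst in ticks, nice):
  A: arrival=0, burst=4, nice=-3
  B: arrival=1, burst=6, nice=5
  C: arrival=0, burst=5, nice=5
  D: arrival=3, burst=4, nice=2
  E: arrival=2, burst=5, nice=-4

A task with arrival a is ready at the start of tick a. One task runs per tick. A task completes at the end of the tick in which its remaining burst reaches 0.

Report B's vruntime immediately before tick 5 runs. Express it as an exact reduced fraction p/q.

vruntime(B, start of tick 5) = 1024/335

t=0: vr[A=0 C=0] → run A
t=1: vr[A=1024/1991 B=0 C=0] → run B
t=2: vr[A=1024/1991 B=1024/335 C=0 E=0] → run C
t=3: vr[A=1024/1991 B=1024/335 C=1024/335 D=0 E=0] → run D
t=4: vr[A=1024/1991 B=1024/335 C=1024/335 D=1024/655 E=0] → run E
t=5: vr[A=1024/1991 B=1024/335 C=1024/335 D=1024/655 E=1024/2501] → run E
t=6: vr[A=1024/1991 B=1024/335 C=1024/335 D=1024/655 E=2048/2501] → run A
t=7: vr[A=2048/1991 B=1024/335 C=1024/335 D=1024/655 E=2048/2501] → run E
t=8: vr[A=2048/1991 B=1024/335 C=1024/335 D=1024/655 E=3072/2501] → run A
t=9: vr[A=3072/1991 B=1024/335 C=1024/335 D=1024/655 E=3072/2501] → run E
t=10: vr[A=3072/1991 B=1024/335 C=1024/335 D=1024/655 E=4096/2501] → run A
t=11: vr[B=1024/335 C=1024/335 D=1024/655 E=4096/2501] → run D
t=12: vr[B=1024/335 C=1024/335 D=2048/655 E=4096/2501] → run E
t=13: vr[B=1024/335 C=1024/335 D=2048/655] → run B
t=14: vr[B=2048/335 C=1024/335 D=2048/655] → run C
t=15: vr[B=2048/335 C=2048/335 D=2048/655] → run D
t=16: vr[B=2048/335 C=2048/335 D=3072/655] → run D
t=17: vr[B=2048/335 C=2048/335] → run B
t=18: vr[B=3072/335 C=2048/335] → run C
t=19: vr[B=3072/335 C=3072/335] → run B
t=20: vr[B=4096/335 C=3072/335] → run C
t=21: vr[B=4096/335 C=4096/335] → run B
t=22: vr[B=1024/67 C=4096/335] → run C
t=23: vr[B=1024/67] → run B
t=24: (idle)
t=25: (idle)
t=26: (idle)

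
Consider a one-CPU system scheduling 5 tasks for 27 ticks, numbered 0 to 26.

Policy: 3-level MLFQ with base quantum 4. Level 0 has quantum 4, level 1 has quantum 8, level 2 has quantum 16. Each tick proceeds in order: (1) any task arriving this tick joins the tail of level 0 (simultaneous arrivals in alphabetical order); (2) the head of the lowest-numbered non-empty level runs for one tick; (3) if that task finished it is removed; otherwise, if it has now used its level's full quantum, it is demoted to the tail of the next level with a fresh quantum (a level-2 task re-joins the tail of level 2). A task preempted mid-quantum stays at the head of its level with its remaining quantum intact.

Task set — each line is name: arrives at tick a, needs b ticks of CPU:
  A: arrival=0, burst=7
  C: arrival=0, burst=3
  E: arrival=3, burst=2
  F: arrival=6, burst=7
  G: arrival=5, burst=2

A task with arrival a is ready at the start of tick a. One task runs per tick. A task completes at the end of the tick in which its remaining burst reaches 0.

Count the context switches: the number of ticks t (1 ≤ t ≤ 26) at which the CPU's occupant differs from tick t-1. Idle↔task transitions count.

context switches = 7

t=0: L0/L1/L2 = AC/-/- → run A
t=1: L0/L1/L2 = AC/-/- → run A
t=2: L0/L1/L2 = AC/-/- → run A
t=3: L0/L1/L2 = ACE/-/- → run A
t=4: L0/L1/L2 = CE/A/- → run C
t=5: L0/L1/L2 = CEG/A/- → run C
t=6: L0/L1/L2 = CEGF/A/- → run C
t=7: L0/L1/L2 = EGF/A/- → run E
t=8: L0/L1/L2 = EGF/A/- → run E
t=9: L0/L1/L2 = GF/A/- → run G
t=10: L0/L1/L2 = GF/A/- → run G
t=11: L0/L1/L2 = F/A/- → run F
t=12: L0/L1/L2 = F/A/- → run F
t=13: L0/L1/L2 = F/A/- → run F
t=14: L0/L1/L2 = F/A/- → run F
t=15: L0/L1/L2 = -/AF/- → run A
t=16: L0/L1/L2 = -/AF/- → run A
t=17: L0/L1/L2 = -/AF/- → run A
t=18: L0/L1/L2 = -/F/- → run F
t=19: L0/L1/L2 = -/F/- → run F
t=20: L0/L1/L2 = -/F/- → run F
t=21: (idle)
t=22: (idle)
t=23: (idle)
t=24: (idle)
t=25: (idle)
t=26: (idle)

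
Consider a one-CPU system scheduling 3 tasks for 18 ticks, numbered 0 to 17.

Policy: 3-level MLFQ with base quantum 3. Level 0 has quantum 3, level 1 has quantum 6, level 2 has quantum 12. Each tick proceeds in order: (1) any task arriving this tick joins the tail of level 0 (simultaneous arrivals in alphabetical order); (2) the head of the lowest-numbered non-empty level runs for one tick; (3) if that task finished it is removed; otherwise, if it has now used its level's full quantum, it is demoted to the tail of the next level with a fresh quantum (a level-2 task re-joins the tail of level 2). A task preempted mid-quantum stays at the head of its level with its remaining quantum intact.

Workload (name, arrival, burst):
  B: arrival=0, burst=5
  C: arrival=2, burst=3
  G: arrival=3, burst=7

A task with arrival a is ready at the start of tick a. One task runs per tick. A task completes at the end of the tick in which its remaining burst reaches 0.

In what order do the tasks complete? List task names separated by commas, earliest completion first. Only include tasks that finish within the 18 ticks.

t=0: L0/L1/L2 = B/-/- → run B
t=1: L0/L1/L2 = B/-/- → run B
t=2: L0/L1/L2 = BC/-/- → run B
t=3: L0/L1/L2 = CG/B/- → run C
t=4: L0/L1/L2 = CG/B/- → run C
t=5: L0/L1/L2 = CG/B/- → run C
t=6: L0/L1/L2 = G/B/- → run G
t=7: L0/L1/L2 = G/B/- → run G
t=8: L0/L1/L2 = G/B/- → run G
t=9: L0/L1/L2 = -/BG/- → run B
t=10: L0/L1/L2 = -/BG/- → run B
t=11: L0/L1/L2 = -/G/- → run G
t=12: L0/L1/L2 = -/G/- → run G
t=13: L0/L1/L2 = -/G/- → run G
t=14: L0/L1/L2 = -/G/- → run G
t=15: (idle)
t=16: (idle)
t=17: (idle)

completion order = C, B, G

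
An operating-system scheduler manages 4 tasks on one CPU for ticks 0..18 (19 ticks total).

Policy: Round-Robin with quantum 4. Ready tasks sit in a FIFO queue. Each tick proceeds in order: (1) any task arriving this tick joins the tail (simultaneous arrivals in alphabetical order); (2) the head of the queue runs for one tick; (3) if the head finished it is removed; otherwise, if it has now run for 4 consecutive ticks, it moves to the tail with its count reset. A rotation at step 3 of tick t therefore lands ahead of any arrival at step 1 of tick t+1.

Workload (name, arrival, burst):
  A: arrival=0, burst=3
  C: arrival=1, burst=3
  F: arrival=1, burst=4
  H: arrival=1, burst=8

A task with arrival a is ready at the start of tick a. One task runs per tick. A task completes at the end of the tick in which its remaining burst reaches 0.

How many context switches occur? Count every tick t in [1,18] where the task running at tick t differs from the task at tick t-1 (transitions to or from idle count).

context switches = 4

t=0: queue=[A] q_used=0 → run A
t=1: queue=[A,C,F,H] q_used=1 → run A
t=2: queue=[A,C,F,H] q_used=2 → run A
t=3: queue=[C,F,H] q_used=0 → run C
t=4: queue=[C,F,H] q_used=1 → run C
t=5: queue=[C,F,H] q_used=2 → run C
t=6: queue=[F,H] q_used=0 → run F
t=7: queue=[F,H] q_used=1 → run F
t=8: queue=[F,H] q_used=2 → run F
t=9: queue=[F,H] q_used=3 → run F
t=10: queue=[H] q_used=0 → run H
t=11: queue=[H] q_used=1 → run H
t=12: queue=[H] q_used=2 → run H
t=13: queue=[H] q_used=3 → run H
t=14: queue=[H] q_used=0 → run H
t=15: queue=[H] q_used=1 → run H
t=16: queue=[H] q_used=2 → run H
t=17: queue=[H] q_used=3 → run H
t=18: (idle)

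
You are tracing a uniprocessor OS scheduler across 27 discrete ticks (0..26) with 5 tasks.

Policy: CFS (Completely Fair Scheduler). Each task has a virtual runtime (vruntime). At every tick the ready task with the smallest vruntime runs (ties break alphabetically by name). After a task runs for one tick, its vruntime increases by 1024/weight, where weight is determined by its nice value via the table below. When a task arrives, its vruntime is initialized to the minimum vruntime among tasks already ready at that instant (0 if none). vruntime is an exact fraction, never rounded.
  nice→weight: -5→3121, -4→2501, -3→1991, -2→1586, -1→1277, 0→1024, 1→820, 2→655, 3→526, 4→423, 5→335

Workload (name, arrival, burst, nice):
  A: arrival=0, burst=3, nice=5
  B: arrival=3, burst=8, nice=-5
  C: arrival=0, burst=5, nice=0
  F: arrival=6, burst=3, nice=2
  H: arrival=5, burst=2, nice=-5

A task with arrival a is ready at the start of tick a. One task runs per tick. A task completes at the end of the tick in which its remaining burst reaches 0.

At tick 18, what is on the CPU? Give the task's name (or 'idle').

t=0: vr[A=0 C=0] → run A
t=1: vr[A=1024/335 C=0] → run C
t=2: vr[A=1024/335 C=1] → run C
t=3: vr[A=1024/335 B=2 C=2] → run B
t=4: vr[A=1024/335 B=7266/3121 C=2] → run C
t=5: vr[A=1024/335 B=7266/3121 C=3 H=7266/3121] → run B
t=6: vr[A=1024/335 B=8290/3121 C=3 F=7266/3121 H=7266/3121] → run F
t=7: vr[A=1024/335 B=8290/3121 C=3 F=7955134/2044255 H=7266/3121] → run H
t=8: vr[A=1024/335 B=8290/3121 C=3 F=7955134/2044255 H=8290/3121] → run B
t=9: vr[A=1024/335 B=9314/3121 C=3 F=7955134/2044255 H=8290/3121] → run H
t=10: vr[A=1024/335 B=9314/3121 C=3 F=7955134/2044255] → run B
t=11: vr[A=1024/335 B=10338/3121 C=3 F=7955134/2044255] → run C
t=12: vr[A=1024/335 B=10338/3121 C=4 F=7955134/2044255] → run A
t=13: vr[A=2048/335 B=10338/3121 C=4 F=7955134/2044255] → run B
t=14: vr[A=2048/335 B=11362/3121 C=4 F=7955134/2044255] → run B
t=15: vr[A=2048/335 B=12386/3121 C=4 F=7955134/2044255] → run F
t=16: vr[A=2048/335 B=12386/3121 C=4 F=11151038/2044255] → run B
t=17: vr[A=2048/335 B=13410/3121 C=4 F=11151038/2044255] → run C
t=18: vr[A=2048/335 B=13410/3121 F=11151038/2044255] → run B
t=19: vr[A=2048/335 F=11151038/2044255] → run F
t=20: vr[A=2048/335] → run A
t=21: (idle)
t=22: (idle)
t=23: (idle)
t=24: (idle)
t=25: (idle)
t=26: (idle)

running at tick 18 = B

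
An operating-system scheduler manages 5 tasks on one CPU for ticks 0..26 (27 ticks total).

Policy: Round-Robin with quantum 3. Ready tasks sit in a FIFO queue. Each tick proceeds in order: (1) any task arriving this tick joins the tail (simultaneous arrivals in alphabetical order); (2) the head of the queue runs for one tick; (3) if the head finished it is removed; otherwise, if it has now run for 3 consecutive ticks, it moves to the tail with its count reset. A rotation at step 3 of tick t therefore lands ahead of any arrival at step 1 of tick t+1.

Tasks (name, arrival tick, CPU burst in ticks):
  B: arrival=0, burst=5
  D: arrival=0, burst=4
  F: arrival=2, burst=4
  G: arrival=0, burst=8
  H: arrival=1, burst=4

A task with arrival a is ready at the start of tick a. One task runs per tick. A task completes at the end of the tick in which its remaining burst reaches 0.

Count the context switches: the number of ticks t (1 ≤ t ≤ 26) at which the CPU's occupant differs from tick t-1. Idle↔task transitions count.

t=0: queue=[B,D,G] q_used=0 → run B
t=1: queue=[B,D,G,H] q_used=1 → run B
t=2: queue=[B,D,G,H,F] q_used=2 → run B
t=3: queue=[D,G,H,F,B] q_used=0 → run D
t=4: queue=[D,G,H,F,B] q_used=1 → run D
t=5: queue=[D,G,H,F,B] q_used=2 → run D
t=6: queue=[G,H,F,B,D] q_used=0 → run G
t=7: queue=[G,H,F,B,D] q_used=1 → run G
t=8: queue=[G,H,F,B,D] q_used=2 → run G
t=9: queue=[H,F,B,D,G] q_used=0 → run H
t=10: queue=[H,F,B,D,G] q_used=1 → run H
t=11: queue=[H,F,B,D,G] q_used=2 → run H
t=12: queue=[F,B,D,G,H] q_used=0 → run F
t=13: queue=[F,B,D,G,H] q_used=1 → run F
t=14: queue=[F,B,D,G,H] q_used=2 → run F
t=15: queue=[B,D,G,H,F] q_used=0 → run B
t=16: queue=[B,D,G,H,F] q_used=1 → run B
t=17: queue=[D,G,H,F] q_used=0 → run D
t=18: queue=[G,H,F] q_used=0 → run G
t=19: queue=[G,H,F] q_used=1 → run G
t=20: queue=[G,H,F] q_used=2 → run G
t=21: queue=[H,F,G] q_used=0 → run H
t=22: queue=[F,G] q_used=0 → run F
t=23: queue=[G] q_used=0 → run G
t=24: queue=[G] q_used=1 → run G
t=25: (idle)
t=26: (idle)

context switches = 11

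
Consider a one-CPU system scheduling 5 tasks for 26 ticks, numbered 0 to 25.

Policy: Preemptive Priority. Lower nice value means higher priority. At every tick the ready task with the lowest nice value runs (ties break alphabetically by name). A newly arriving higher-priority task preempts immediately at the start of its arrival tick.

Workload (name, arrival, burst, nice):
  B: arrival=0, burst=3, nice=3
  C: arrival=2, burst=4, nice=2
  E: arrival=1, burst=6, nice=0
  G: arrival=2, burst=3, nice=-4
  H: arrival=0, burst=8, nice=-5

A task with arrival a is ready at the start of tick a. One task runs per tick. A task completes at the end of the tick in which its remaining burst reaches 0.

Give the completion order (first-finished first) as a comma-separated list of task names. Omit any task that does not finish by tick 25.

completion order = H, G, E, C, B

t=0: ready={B,H} → run H
t=1: ready={B,E,H} → run H
t=2: ready={B,C,E,G,H} → run H
t=3: ready={B,C,E,G,H} → run H
t=4: ready={B,C,E,G,H} → run H
t=5: ready={B,C,E,G,H} → run H
t=6: ready={B,C,E,G,H} → run H
t=7: ready={B,C,E,G,H} → run H
t=8: ready={B,C,E,G} → run G
t=9: ready={B,C,E,G} → run G
t=10: ready={B,C,E,G} → run G
t=11: ready={B,C,E} → run E
t=12: ready={B,C,E} → run E
t=13: ready={B,C,E} → run E
t=14: ready={B,C,E} → run E
t=15: ready={B,C,E} → run E
t=16: ready={B,C,E} → run E
t=17: ready={B,C} → run C
t=18: ready={B,C} → run C
t=19: ready={B,C} → run C
t=20: ready={B,C} → run C
t=21: ready={B} → run B
t=22: ready={B} → run B
t=23: ready={B} → run B
t=24: (idle)
t=25: (idle)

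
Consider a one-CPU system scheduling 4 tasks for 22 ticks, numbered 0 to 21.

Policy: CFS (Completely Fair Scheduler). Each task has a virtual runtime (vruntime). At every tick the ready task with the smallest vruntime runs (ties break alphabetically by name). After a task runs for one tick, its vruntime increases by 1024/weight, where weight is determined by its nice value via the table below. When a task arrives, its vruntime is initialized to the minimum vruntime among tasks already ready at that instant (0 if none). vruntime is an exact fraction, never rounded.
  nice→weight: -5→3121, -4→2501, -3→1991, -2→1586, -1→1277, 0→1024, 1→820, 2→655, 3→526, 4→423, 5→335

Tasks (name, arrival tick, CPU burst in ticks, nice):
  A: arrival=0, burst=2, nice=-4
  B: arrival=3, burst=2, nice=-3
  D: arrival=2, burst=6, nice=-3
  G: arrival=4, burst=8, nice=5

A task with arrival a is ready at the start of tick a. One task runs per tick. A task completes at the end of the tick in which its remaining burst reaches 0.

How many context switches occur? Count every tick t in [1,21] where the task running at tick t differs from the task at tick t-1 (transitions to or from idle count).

t=0: vr[A=0] → run A
t=1: vr[A=1024/2501] → run A
t=2: vr[D=0] → run D
t=3: vr[B=1024/1991 D=1024/1991] → run B
t=4: vr[B=2048/1991 D=1024/1991 G=1024/1991] → run D
t=5: vr[B=2048/1991 D=2048/1991 G=1024/1991] → run G
t=6: vr[B=2048/1991 D=2048/1991 G=2381824/666985] → run B
t=7: vr[D=2048/1991 G=2381824/666985] → run D
t=8: vr[D=3072/1991 G=2381824/666985] → run D
t=9: vr[D=4096/1991 G=2381824/666985] → run D
t=10: vr[D=5120/1991 G=2381824/666985] → run D
t=11: vr[G=2381824/666985] → run G
t=12: vr[G=4420608/666985] → run G
t=13: vr[G=6459392/666985] → run G
t=14: vr[G=8498176/666985] → run G
t=15: vr[G=2107392/133397] → run G
t=16: vr[G=12575744/666985] → run G
t=17: vr[G=14614528/666985] → run G
t=18: (idle)
t=19: (idle)
t=20: (idle)
t=21: (idle)

context switches = 8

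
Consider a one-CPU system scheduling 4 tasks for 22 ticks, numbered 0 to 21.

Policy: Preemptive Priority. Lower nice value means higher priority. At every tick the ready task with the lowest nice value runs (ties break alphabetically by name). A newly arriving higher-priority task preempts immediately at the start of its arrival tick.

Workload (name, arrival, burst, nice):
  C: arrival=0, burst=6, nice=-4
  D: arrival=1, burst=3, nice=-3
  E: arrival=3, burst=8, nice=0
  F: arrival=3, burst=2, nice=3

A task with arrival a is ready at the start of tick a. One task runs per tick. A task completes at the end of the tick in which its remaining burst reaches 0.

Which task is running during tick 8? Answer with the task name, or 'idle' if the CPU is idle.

t=0: ready={C} → run C
t=1: ready={C,D} → run C
t=2: ready={C,D} → run C
t=3: ready={C,D,E,F} → run C
t=4: ready={C,D,E,F} → run C
t=5: ready={C,D,E,F} → run C
t=6: ready={D,E,F} → run D
t=7: ready={D,E,F} → run D
t=8: ready={D,E,F} → run D
t=9: ready={E,F} → run E
t=10: ready={E,F} → run E
t=11: ready={E,F} → run E
t=12: ready={E,F} → run E
t=13: ready={E,F} → run E
t=14: ready={E,F} → run E
t=15: ready={E,F} → run E
t=16: ready={E,F} → run E
t=17: ready={F} → run F
t=18: ready={F} → run F
t=19: (idle)
t=20: (idle)
t=21: (idle)

running at tick 8 = D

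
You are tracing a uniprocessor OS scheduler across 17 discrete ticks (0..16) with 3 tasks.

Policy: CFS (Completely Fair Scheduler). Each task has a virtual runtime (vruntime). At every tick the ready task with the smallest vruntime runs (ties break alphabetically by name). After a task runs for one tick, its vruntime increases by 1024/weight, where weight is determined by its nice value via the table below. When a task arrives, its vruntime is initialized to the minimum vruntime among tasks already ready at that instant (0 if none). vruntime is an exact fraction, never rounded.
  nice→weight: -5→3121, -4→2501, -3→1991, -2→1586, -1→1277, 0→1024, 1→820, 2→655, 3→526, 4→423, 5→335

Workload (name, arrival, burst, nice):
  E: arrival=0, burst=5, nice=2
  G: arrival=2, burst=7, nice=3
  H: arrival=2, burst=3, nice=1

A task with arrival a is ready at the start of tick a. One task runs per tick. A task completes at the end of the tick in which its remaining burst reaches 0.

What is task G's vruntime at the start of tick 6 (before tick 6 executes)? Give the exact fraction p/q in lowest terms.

t=0: vr[E=0] → run E
t=1: vr[E=1024/655] → run E
t=2: vr[E=2048/655 G=2048/655 H=2048/655] → run E
t=3: vr[E=3072/655 G=2048/655 H=2048/655] → run G
t=4: vr[E=3072/655 G=873984/172265 H=2048/655] → run H
t=5: vr[E=3072/655 G=873984/172265 H=117504/26855] → run H
t=6: vr[E=3072/655 G=873984/172265 H=30208/5371] → run E
t=7: vr[E=4096/655 G=873984/172265 H=30208/5371] → run G
t=8: vr[E=4096/655 G=1209344/172265 H=30208/5371] → run H
t=9: vr[E=4096/655 G=1209344/172265] → run E
t=10: vr[G=1209344/172265] → run G
t=11: vr[G=1544704/172265] → run G
t=12: vr[G=1880064/172265] → run G
t=13: vr[G=2215424/172265] → run G
t=14: vr[G=2550784/172265] → run G
t=15: (idle)
t=16: (idle)

vruntime(G, start of tick 6) = 873984/172265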